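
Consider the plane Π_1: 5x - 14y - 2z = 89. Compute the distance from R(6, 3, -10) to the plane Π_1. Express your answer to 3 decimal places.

n·R − d = (5)·(6) + (-14)·(3) + (-2)·(-10) − 89 = -81; |n| = √225.
Distance = |-81| / √225 = 81/√225 ≈ 5.400.

5.400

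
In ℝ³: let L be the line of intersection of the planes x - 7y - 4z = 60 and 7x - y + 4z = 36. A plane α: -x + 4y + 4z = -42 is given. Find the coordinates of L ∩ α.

(6, -6, -3)

Direction of L: (1, -7, -4) × (7, -1, 4) = (-32, -32, 48).
A point on L: solving the two plane equations with x = -2 gives (-2, -14, 9).
Substitute r = (-2, -14, 9) + t(-32, -32, 48) into the plane: -18 + 96t = -42, so t = -1/4.
Intersection: (-2, -14, 9) + (-1/4)·(-32, -32, 48) = (6, -6, -3).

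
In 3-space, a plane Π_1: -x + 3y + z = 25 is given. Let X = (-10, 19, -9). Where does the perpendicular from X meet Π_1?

(-7, 10, -12)

Foot = X − λn with λ = (n·X − d)/|n|² = (58 − 25)/11 = 3.
Foot = (-10, 19, -9) − 3·(-1, 3, 1) = (-7, 10, -12).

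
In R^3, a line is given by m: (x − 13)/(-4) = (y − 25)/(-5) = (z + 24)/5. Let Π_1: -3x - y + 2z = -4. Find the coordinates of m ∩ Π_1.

(-3, 5, -4)

m has direction (-4, -5, 5) through (13, 25, -24).
Substitute r = (13, 25, -24) + t(-4, -5, 5) into the plane: -112 + 27t = -4, so t = 4.
Intersection: (13, 25, -24) + 4·(-4, -5, 5) = (-3, 5, -4).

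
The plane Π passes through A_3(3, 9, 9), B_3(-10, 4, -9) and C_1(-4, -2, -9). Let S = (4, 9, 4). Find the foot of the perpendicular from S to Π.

A_3B_3 = (-13, -5, -18), A_3C_1 = (-7, -11, -18); a normal to Π is A_3B_3 × A_3C_1 = (-108, -108, 108).
Using A_3: Π has equation -108x - 108y + 108z = -324.
Foot = S − λn with λ = (n·S − d)/|n|² = (-972 − (-324))/34992 = -1/54.
Foot = (4, 9, 4) − (-1/54)·(-108, -108, 108) = (2, 7, 6).

(2, 7, 6)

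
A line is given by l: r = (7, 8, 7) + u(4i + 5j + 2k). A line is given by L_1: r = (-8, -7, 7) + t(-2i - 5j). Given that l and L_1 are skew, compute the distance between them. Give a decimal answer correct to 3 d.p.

6.124

Common perpendicular direction n = (4, 5, 2) × (-2, -5, 0) = (10, -4, -10).
With w = (-8, -7, 7) − (7, 8, 7) = (-15, -15, 0), w · n = -90.
Distance = |w · n| / |n| = |-90| / √216 ≈ 6.124.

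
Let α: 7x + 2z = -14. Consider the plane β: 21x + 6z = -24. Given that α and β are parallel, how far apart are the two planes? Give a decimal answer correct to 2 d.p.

0.82

Rescale β by 1/3: 7x + 2z = -8. Then distance = |-14 − (-8)| / √53 ≈ 0.82.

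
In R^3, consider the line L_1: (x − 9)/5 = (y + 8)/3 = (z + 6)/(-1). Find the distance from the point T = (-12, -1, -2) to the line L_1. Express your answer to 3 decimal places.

16.874

L_1 has direction (5, 3, -1) through (9, -8, -6).
Taking (9, -8, -6) on L_1 with direction v = (5, 3, -1): w = T − (9, -8, -6) = (-21, 7, 4), and w × v = (-19, -1, -98).
Distance = |w × v| / |v| = √9966 / √35 ≈ 16.874.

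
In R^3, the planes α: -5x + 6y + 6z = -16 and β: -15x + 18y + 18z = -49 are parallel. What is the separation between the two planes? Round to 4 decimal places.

Rescale β by 1/3: -5x + 6y + 6z = -49/3. Then distance = |-16 − (-49/3)| / √97 ≈ 0.0338.

0.0338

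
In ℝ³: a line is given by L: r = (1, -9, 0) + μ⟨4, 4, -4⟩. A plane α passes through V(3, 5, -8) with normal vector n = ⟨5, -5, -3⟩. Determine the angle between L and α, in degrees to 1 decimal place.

α: n·r = n·V gives 5x - 5y - 3z = 14.
sin θ = |n·v| / (|n||v|) = |12| / (√59 · √48) = 0.22549.
θ ≈ 13.0°.

13.0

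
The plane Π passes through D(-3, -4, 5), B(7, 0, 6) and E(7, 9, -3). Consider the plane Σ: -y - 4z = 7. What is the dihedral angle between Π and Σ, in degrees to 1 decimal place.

DB = (10, 4, 1), DE = (10, 13, -8); a normal to Π is DB × DE = (-45, 90, 90).
Using D: Π has equation -45x + 90y + 90z = 225.
cos θ = |n₁·n₂| / (|n₁||n₂|) = |-450| / (√18225 · √17).
θ = arccos(0.80845) ≈ 36.1°.

36.1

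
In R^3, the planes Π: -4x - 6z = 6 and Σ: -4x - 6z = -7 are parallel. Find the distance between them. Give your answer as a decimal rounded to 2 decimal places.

1.80

Same normal n = (-4, 0, -6) with |n| = √52; distance = |6 − (-7)| / |n| = 13/√52 ≈ 1.80.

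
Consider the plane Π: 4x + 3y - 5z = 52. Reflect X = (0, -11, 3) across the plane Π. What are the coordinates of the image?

(16, 1, -17)

λ = (n·X − d)/|n|² = (-48 − 52)/50 = -2.
Reflection = X − 2λn = (0, -11, 3) − (-4)·(4, 3, -5) = (16, 1, -17).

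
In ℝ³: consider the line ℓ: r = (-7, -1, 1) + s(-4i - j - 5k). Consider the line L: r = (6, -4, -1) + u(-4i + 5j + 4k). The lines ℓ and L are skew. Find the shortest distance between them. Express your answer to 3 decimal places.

4.429

Common perpendicular direction n = (-4, -1, -5) × (-4, 5, 4) = (21, 36, -24).
With w = (6, -4, -1) − (-7, -1, 1) = (13, -3, -2), w · n = 213.
Distance = |w · n| / |n| = |213| / √2313 ≈ 4.429.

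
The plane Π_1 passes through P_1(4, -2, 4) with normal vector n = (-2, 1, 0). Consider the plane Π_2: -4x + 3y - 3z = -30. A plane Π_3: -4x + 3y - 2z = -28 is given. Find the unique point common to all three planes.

(3, -4, 2)

Π_1: n·r = n·P_1 gives -2x + y = -10.
Solving the 3×3 linear system -2x + y = -10, -4x + 3y - 3z = -30, -4x + 3y - 2z = -28 (e.g. by elimination or Cramer's rule, determinant = -2) gives (3, -4, 2).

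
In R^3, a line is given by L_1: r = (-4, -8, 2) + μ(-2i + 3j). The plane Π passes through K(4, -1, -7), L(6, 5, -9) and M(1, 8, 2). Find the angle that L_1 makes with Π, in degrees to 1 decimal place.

37.8

KL = (2, 6, -2), KM = (-3, 9, 9); a normal to Π is KL × KM = (72, -12, 36).
Using K: Π has equation 72x - 12y + 36z = 48.
sin θ = |n·v| / (|n||v|) = |-180| / (√6624 · √13) = 0.61340.
θ ≈ 37.8°.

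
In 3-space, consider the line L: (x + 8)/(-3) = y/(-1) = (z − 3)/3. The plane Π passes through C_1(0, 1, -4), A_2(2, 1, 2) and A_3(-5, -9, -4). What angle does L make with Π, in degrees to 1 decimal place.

L has direction (-3, -1, 3) through (-8, 0, 3).
C_1A_2 = (2, 0, 6), C_1A_3 = (-5, -10, 0); a normal to Π is C_1A_2 × C_1A_3 = (60, -30, -20).
Using C_1: Π has equation 60x - 30y - 20z = 50.
sin θ = |n·v| / (|n||v|) = |-210| / (√4900 · √19) = 0.68825.
θ ≈ 43.5°.

43.5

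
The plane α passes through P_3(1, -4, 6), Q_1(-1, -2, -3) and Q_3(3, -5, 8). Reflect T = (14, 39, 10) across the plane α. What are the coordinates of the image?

(-16, -45, -2)

P_3Q_1 = (-2, 2, -9), P_3Q_3 = (2, -1, 2); a normal to α is P_3Q_1 × P_3Q_3 = (-5, -14, -2).
Using P_3: α has equation -5x - 14y - 2z = 39.
λ = (n·T − d)/|n|² = (-636 − 39)/225 = -3.
Reflection = T − 2λn = (14, 39, 10) − (-6)·(-5, -14, -2) = (-16, -45, -2).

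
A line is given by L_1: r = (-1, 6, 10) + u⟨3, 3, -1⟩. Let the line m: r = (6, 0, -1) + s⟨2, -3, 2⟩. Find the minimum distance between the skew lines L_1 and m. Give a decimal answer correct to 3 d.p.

Common perpendicular direction n = (3, 3, -1) × (2, -3, 2) = (3, -8, -15).
With w = (6, 0, -1) − (-1, 6, 10) = (7, -6, -11), w · n = 234.
Distance = |w · n| / |n| = |234| / √298 ≈ 13.555.

13.555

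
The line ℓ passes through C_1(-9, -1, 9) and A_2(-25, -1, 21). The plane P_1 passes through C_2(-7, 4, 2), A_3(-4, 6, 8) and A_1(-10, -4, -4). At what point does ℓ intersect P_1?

(-5, -1, 6)

A direction vector for ℓ is A_2 − C_1 = (-16, 0, 12).
C_2A_3 = (3, 2, 6), C_2A_1 = (-3, -8, -6); a normal to P_1 is C_2A_3 × C_2A_1 = (36, 0, -18).
Using C_2: P_1 has equation 36x - 18z = -288.
Substitute r = (-9, -1, 9) + t(-16, 0, 12) into the plane: -486 + (-792)t = -288, so t = -1/4.
Intersection: (-9, -1, 9) + (-1/4)·(-16, 0, 12) = (-5, -1, 6).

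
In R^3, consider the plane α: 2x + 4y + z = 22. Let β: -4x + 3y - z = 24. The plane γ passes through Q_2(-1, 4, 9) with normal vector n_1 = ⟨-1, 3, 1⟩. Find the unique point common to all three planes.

γ: n_1·r = n_1·Q_2 gives -x + 3y + z = 22.
Solving the 3×3 linear system 2x + 4y + z = 22, -4x + 3y - z = 24, -x + 3y + z = 22 (e.g. by elimination or Cramer's rule, determinant = 23) gives (-2, 6, 2).

(-2, 6, 2)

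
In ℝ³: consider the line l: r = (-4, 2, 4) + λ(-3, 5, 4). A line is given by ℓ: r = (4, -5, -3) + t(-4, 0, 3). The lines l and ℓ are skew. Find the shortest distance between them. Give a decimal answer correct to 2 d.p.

Common perpendicular direction n = (-3, 5, 4) × (-4, 0, 3) = (15, -7, 20).
With w = (4, -5, -3) − (-4, 2, 4) = (8, -7, -7), w · n = 29.
Distance = |w · n| / |n| = |29| / √674 ≈ 1.12.

1.12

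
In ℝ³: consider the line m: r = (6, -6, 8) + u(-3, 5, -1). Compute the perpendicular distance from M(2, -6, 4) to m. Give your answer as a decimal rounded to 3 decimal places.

4.968

Taking (6, -6, 8) on m with direction v = (-3, 5, -1): w = M − (6, -6, 8) = (-4, 0, -4), and w × v = (20, 8, -20).
Distance = |w × v| / |v| = √864 / √35 ≈ 4.968.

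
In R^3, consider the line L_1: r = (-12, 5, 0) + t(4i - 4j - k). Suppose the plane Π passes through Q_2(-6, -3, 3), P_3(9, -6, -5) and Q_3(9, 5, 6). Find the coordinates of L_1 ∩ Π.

(0, -7, -3)

Q_2P_3 = (15, -3, -8), Q_2Q_3 = (15, 8, 3); a normal to Π is Q_2P_3 × Q_2Q_3 = (55, -165, 165).
Using Q_2: Π has equation 55x - 165y + 165z = 660.
Substitute r = (-12, 5, 0) + t(4, -4, -1) into the plane: -1485 + 715t = 660, so t = 3.
Intersection: (-12, 5, 0) + 3·(4, -4, -1) = (0, -7, -3).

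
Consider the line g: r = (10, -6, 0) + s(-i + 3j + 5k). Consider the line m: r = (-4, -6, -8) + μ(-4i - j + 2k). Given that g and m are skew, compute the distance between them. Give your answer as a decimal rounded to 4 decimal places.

10.4120

Common perpendicular direction n = (-1, 3, 5) × (-4, -1, 2) = (11, -18, 13).
With w = (-4, -6, -8) − (10, -6, 0) = (-14, 0, -8), w · n = -258.
Distance = |w · n| / |n| = |-258| / √614 ≈ 10.4120.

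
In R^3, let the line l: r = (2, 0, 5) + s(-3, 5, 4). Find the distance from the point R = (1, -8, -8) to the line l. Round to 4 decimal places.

Taking (2, 0, 5) on l with direction v = (-3, 5, 4): w = R − (2, 0, 5) = (-1, -8, -13), and w × v = (33, 43, -29).
Distance = |w × v| / |v| = √3779 / √50 ≈ 8.6937.

8.6937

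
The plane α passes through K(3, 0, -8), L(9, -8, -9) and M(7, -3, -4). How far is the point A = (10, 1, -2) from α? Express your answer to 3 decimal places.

KL = (6, -8, -1), KM = (4, -3, 4); a normal to α is KL × KM = (-35, -28, 14).
Using K: α has equation -35x - 28y + 14z = -217.
n·A − d = (-35)·(10) + (-28)·(1) + (14)·(-2) − (-217) = -189; |n| = √2205.
Distance = |-189| / √2205 = 189/√2205 ≈ 4.025.

4.025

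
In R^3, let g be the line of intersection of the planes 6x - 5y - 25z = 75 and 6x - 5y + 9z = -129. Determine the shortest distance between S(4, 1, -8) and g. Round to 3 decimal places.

Direction of g: (6, -5, -25) × (6, -5, 9) = (-170, -204, 0).
A point on g: solving the two plane equations with x = -10 gives (-10, 3, -6).
Taking (-10, 3, -6) on g with direction v = (-170, -204, 0): w = S − (-10, 3, -6) = (14, -2, -2), and w × v = (-408, 340, -3196).
Distance = |w × v| / |v| = √10496480 / √70516 ≈ 12.201.

12.201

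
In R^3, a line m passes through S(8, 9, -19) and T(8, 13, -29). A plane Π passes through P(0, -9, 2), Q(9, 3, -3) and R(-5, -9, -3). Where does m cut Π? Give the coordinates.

A direction vector for m is T − S = (0, 4, -10).
PQ = (9, 12, -5), PR = (-5, 0, -5); a normal to Π is PQ × PR = (-60, 70, 60).
Using P: Π has equation -60x + 70y + 60z = -510.
Substitute r = (8, 9, -19) + t(0, 4, -10) into the plane: -990 + (-320)t = -510, so t = -3/2.
Intersection: (8, 9, -19) + (-3/2)·(0, 4, -10) = (8, 3, -4).

(8, 3, -4)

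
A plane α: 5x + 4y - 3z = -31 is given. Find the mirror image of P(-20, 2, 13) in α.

λ = (n·P − d)/|n|² = (-131 − (-31))/50 = -2.
Reflection = P − 2λn = (-20, 2, 13) − (-4)·(5, 4, -3) = (0, 18, 1).

(0, 18, 1)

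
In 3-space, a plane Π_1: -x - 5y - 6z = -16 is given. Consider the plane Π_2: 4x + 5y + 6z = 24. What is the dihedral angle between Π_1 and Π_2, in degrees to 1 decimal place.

cos θ = |n₁·n₂| / (|n₁||n₂|) = |-65| / (√62 · √77).
θ = arccos(0.94075) ≈ 19.8°.

19.8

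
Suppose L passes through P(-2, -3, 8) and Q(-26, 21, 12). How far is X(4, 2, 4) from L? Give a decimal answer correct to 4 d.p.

A direction vector for L is Q − P = (-24, 24, 4).
Taking (-2, -3, 8) on L with direction v = (-24, 24, 4): w = X − (-2, -3, 8) = (6, 5, -4), and w × v = (116, 72, 264).
Distance = |w × v| / |v| = √88336 / √1168 ≈ 8.6966.

8.6966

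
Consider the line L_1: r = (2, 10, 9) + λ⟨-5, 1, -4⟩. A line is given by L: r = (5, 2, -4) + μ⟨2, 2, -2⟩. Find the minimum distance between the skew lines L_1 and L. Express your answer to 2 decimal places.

Common perpendicular direction n = (-5, 1, -4) × (2, 2, -2) = (6, -18, -12).
With w = (5, 2, -4) − (2, 10, 9) = (3, -8, -13), w · n = 318.
Distance = |w · n| / |n| = |318| / √504 ≈ 14.16.

14.16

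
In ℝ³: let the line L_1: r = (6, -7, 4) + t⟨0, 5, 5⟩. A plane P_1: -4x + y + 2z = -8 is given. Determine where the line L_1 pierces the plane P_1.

(6, -2, 9)

Substitute r = (6, -7, 4) + t(0, 5, 5) into the plane: -23 + 15t = -8, so t = 1.
Intersection: (6, -7, 4) + 1·(0, 5, 5) = (6, -2, 9).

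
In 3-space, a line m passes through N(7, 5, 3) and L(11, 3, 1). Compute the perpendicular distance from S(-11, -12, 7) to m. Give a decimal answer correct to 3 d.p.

A direction vector for m is L − N = (4, -2, -2).
Taking (7, 5, 3) on m with direction v = (4, -2, -2): w = S − (7, 5, 3) = (-18, -17, 4), and w × v = (42, -20, 104).
Distance = |w × v| / |v| = √12980 / √24 ≈ 23.256.

23.256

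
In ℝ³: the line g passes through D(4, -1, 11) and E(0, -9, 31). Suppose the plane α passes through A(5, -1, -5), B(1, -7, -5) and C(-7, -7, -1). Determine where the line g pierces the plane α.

A direction vector for g is E − D = (-4, -8, 20).
AB = (-4, -6, 0), AC = (-12, -6, 4); a normal to α is AB × AC = (-24, 16, -48).
Using A: α has equation -24x + 16y - 48z = 104.
Substitute r = (4, -1, 11) + t(-4, -8, 20) into the plane: -640 + (-992)t = 104, so t = -3/4.
Intersection: (4, -1, 11) + (-3/4)·(-4, -8, 20) = (7, 5, -4).

(7, 5, -4)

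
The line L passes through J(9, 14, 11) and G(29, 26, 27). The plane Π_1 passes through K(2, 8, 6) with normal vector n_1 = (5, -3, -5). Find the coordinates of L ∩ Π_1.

(-1, 8, 3)

A direction vector for L is G − J = (20, 12, 16).
Π_1: n_1·r = n_1·K gives 5x - 3y - 5z = -44.
Substitute r = (9, 14, 11) + t(20, 12, 16) into the plane: -52 + (-16)t = -44, so t = -1/2.
Intersection: (9, 14, 11) + (-1/2)·(20, 12, 16) = (-1, 8, 3).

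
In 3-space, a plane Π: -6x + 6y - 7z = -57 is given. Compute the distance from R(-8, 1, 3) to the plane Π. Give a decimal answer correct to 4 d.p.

8.1818

n·R − d = (-6)·(-8) + (6)·(1) + (-7)·(3) − (-57) = 90; |n| = √121.
Distance = |90| / √121 = 90/√121 ≈ 8.1818.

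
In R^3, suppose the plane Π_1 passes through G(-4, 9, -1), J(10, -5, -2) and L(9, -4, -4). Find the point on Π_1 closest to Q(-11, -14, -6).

(4, 1, -6)

GJ = (14, -14, -1), GL = (13, -13, -3); a normal to Π_1 is GJ × GL = (29, 29, 0).
Using G: Π_1 has equation 29x + 29y = 145.
Foot = Q − λn with λ = (n·Q − d)/|n|² = (-725 − 145)/1682 = -15/29.
Foot = (-11, -14, -6) − (-15/29)·(29, 29, 0) = (4, 1, -6).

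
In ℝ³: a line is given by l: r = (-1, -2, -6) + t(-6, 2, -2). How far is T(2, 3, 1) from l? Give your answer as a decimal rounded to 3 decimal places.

8.485

Taking (-1, -2, -6) on l with direction v = (-6, 2, -2): w = T − (-1, -2, -6) = (3, 5, 7), and w × v = (-24, -36, 36).
Distance = |w × v| / |v| = √3168 / √44 ≈ 8.485.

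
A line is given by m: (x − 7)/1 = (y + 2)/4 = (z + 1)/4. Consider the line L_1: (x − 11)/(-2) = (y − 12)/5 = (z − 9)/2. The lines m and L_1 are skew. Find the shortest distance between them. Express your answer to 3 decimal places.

2.854

m has direction (1, 4, 4) through (7, -2, -1).
L_1 has direction (-2, 5, 2) through (11, 12, 9).
Common perpendicular direction n = (1, 4, 4) × (-2, 5, 2) = (-12, -10, 13).
With w = (11, 12, 9) − (7, -2, -1) = (4, 14, 10), w · n = -58.
Distance = |w · n| / |n| = |-58| / √413 ≈ 2.854.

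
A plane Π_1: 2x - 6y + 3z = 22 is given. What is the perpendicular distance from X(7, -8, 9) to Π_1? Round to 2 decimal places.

n·X − d = (2)·(7) + (-6)·(-8) + (3)·(9) − 22 = 67; |n| = √49.
Distance = |67| / √49 = 67/√49 ≈ 9.57.

9.57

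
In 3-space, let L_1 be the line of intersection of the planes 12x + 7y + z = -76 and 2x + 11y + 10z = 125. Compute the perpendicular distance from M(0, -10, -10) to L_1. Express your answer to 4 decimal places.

26.1831

Direction of L_1: (12, 7, 1) × (2, 11, 10) = (59, -118, 118).
A point on L_1: solving the two plane equations with x = -10 gives (-10, 5, 9).
Taking (-10, 5, 9) on L_1 with direction v = (59, -118, 118): w = M − (-10, 5, 9) = (10, -15, -19), and w × v = (-4012, -2301, -295).
Distance = |w × v| / |v| = √21477770 / √31329 ≈ 26.1831.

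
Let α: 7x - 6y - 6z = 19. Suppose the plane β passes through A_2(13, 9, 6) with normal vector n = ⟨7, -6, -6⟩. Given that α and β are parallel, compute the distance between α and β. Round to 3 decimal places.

β: n·r = n·A_2 gives 7x - 6y - 6z = 1.
Same normal n = (7, -6, -6) with |n| = √121; distance = |19 − 1| / |n| = 18/√121 ≈ 1.636.

1.636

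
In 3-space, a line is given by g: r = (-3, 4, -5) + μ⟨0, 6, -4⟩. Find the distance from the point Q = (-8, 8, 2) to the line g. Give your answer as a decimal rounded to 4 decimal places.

Taking (-3, 4, -5) on g with direction v = (0, 6, -4): w = Q − (-3, 4, -5) = (-5, 4, 7), and w × v = (-58, -20, -30).
Distance = |w × v| / |v| = √4664 / √52 ≈ 9.4706.

9.4706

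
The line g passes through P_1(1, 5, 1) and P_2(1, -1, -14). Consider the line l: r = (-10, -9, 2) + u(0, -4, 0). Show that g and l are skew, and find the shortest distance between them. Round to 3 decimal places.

11.000

A direction vector for g is P_2 − P_1 = (0, -6, -15).
Common perpendicular direction n = (0, -6, -15) × (0, -4, 0) = (-60, 0, 0).
With w = (-10, -9, 2) − (1, 5, 1) = (-11, -14, 1), w · n = 660.
Since n ≠ 0 the lines are not parallel, and w · n = 660 ≠ 0 so they do not intersect; hence they are skew.
Distance = |w · n| / |n| = |660| / √3600 ≈ 11.000.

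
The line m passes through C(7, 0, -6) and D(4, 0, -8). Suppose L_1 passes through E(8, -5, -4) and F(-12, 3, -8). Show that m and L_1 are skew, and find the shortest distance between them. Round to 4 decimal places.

A direction vector for m is D − C = (-3, 0, -2).
A direction vector for L_1 is F − E = (-20, 8, -4).
Common perpendicular direction n = (-3, 0, -2) × (-20, 8, -4) = (16, 28, -24).
With w = (8, -5, -4) − (7, 0, -6) = (1, -5, 2), w · n = -172.
Since n ≠ 0 the lines are not parallel, and w · n = -172 ≠ 0 so they do not intersect; hence they are skew.
Distance = |w · n| / |n| = |-172| / √1616 ≈ 4.2787.

4.2787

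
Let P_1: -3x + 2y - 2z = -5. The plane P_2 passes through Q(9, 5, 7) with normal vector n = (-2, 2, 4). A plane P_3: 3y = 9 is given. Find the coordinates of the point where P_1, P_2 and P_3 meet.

P_2: n·r = n·Q gives -2x + 2y + 4z = 20.
Solving the 3×3 linear system -3x + 2y - 2z = -5, -2x + 2y + 4z = 20, 3y = 9 (e.g. by elimination or Cramer's rule, determinant = 48) gives (1, 3, 4).

(1, 3, 4)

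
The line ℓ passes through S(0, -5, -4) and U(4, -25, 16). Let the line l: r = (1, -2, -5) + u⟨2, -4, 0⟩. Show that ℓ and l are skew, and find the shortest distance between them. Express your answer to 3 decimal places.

A direction vector for ℓ is U − S = (4, -20, 20).
Common perpendicular direction n = (4, -20, 20) × (2, -4, 0) = (80, 40, 24).
With w = (1, -2, -5) − (0, -5, -4) = (1, 3, -1), w · n = 176.
Since n ≠ 0 the lines are not parallel, and w · n = 176 ≠ 0 so they do not intersect; hence they are skew.
Distance = |w · n| / |n| = |176| / √8576 ≈ 1.901.

1.901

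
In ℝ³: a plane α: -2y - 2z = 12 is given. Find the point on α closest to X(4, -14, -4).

(4, -8, 2)

Foot = X − λn with λ = (n·X − d)/|n|² = (36 − 12)/8 = 3.
Foot = (4, -14, -4) − 3·(0, -2, -2) = (4, -8, 2).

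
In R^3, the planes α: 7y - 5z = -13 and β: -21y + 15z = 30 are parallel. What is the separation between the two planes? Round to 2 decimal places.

0.35

Rescale β by 1/(-3): 7y - 5z = -10. Then distance = |-13 − (-10)| / √74 ≈ 0.35.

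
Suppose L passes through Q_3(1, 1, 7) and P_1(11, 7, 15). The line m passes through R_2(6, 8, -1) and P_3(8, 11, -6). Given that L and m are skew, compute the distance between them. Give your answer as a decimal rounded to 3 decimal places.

0.551

A direction vector for L is P_1 − Q_3 = (10, 6, 8).
A direction vector for m is P_3 − R_2 = (2, 3, -5).
Common perpendicular direction n = (10, 6, 8) × (2, 3, -5) = (-54, 66, 18).
With w = (6, 8, -1) − (1, 1, 7) = (5, 7, -8), w · n = 48.
Distance = |w · n| / |n| = |48| / √7596 ≈ 0.551.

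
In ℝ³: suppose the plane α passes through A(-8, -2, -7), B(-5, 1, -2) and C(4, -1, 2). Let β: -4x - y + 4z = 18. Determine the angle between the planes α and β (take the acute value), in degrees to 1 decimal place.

31.4

AB = (3, 3, 5), AC = (12, 1, 9); a normal to α is AB × AC = (22, 33, -33).
Using A: α has equation 22x + 33y - 33z = -11.
cos θ = |n₁·n₂| / (|n₁||n₂|) = |-253| / (√2662 · √33).
θ = arccos(0.85361) ≈ 31.4°.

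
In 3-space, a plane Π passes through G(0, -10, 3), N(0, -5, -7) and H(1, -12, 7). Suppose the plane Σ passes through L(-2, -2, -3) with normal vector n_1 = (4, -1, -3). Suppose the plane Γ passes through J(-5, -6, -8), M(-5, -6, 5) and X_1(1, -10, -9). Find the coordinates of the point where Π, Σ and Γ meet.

GN = (0, 5, -10), GH = (1, -2, 4); a normal to Π is GN × GH = (0, -10, -5).
Using G: Π has equation -10y - 5z = 85.
Σ: n_1·r = n_1·L gives 4x - y - 3z = 3.
JM = (0, 0, 13), JX_1 = (6, -4, -1); a normal to Γ is JM × JX_1 = (52, 78, 0).
Using J: Γ has equation 52x + 78y = -728.
Solving the 3×3 linear system -10y - 5z = 85, 4x - y - 3z = 3, 52x + 78y = -728 (e.g. by elimination or Cramer's rule, determinant = -260) gives (-2, -8, -1).

(-2, -8, -1)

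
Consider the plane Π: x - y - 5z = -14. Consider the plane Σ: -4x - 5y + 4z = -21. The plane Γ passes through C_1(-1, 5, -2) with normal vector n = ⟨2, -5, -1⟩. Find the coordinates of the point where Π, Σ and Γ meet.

Γ: n·r = n·C_1 gives 2x - 5y - z = -25.
Solving the 3×3 linear system x - y - 5z = -14, -4x - 5y + 4z = -21, 2x - 5y - z = -25 (e.g. by elimination or Cramer's rule, determinant = -129) gives (1, 5, 2).

(1, 5, 2)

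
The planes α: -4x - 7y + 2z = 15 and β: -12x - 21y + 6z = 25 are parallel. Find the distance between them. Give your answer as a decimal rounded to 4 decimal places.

Rescale β by 1/3: -4x - 7y + 2z = 25/3. Then distance = |15 − (25/3)| / √69 ≈ 0.8026.

0.8026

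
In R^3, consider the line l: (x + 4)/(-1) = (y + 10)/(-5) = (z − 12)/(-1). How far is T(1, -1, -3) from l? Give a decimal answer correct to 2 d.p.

16.90

l has direction (-1, -5, -1) through (-4, -10, 12).
Taking (-4, -10, 12) on l with direction v = (-1, -5, -1): w = T − (-4, -10, 12) = (5, 9, -15), and w × v = (-84, 20, -16).
Distance = |w × v| / |v| = √7712 / √27 ≈ 16.90.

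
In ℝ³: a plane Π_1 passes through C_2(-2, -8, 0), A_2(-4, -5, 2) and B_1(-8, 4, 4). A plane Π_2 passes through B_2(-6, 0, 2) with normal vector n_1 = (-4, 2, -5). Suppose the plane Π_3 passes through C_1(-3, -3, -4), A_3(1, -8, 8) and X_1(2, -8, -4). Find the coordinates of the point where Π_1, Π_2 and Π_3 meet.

C_2A_2 = (-2, 3, 2), C_2B_1 = (-6, 12, 4); a normal to Π_1 is C_2A_2 × C_2B_1 = (-12, -4, -6).
Using C_2: Π_1 has equation -12x - 4y - 6z = 56.
Π_2: n_1·r = n_1·B_2 gives -4x + 2y - 5z = 14.
C_1A_3 = (4, -5, 12), C_1X_1 = (5, -5, 0); a normal to Π_3 is C_1A_3 × C_1X_1 = (60, 60, 5).
Using C_1: Π_3 has equation 60x + 60y + 5z = -380.
Solving the 3×3 linear system -12x - 4y - 6z = 56, -4x + 2y - 5z = 14, 60x + 60y + 5z = -380 (e.g. by elimination or Cramer's rule, determinant = -440) gives (-1, -5, -4).

(-1, -5, -4)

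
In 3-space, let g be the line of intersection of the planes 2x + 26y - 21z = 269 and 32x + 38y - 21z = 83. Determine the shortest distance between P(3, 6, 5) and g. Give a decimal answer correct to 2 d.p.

15.17

Direction of g: (2, 26, -21) × (32, 38, -21) = (252, -630, -756).
A point on g: solving the two plane equations with x = -11 gives (-11, 12, 1).
Taking (-11, 12, 1) on g with direction v = (252, -630, -756): w = P − (-11, 12, 1) = (14, -6, 4), and w × v = (7056, 11592, -7308).
Distance = |w × v| / |v| = √237568464 / √1031940 ≈ 15.17.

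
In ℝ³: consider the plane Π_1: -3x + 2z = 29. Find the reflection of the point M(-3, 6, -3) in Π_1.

λ = (n·M − d)/|n|² = (3 − 29)/13 = -2.
Reflection = M − 2λn = (-3, 6, -3) − (-4)·(-3, 0, 2) = (-15, 6, 5).

(-15, 6, 5)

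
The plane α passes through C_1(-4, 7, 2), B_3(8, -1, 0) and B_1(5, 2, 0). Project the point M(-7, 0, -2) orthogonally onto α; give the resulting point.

(-4, 3, 4)

C_1B_3 = (12, -8, -2), C_1B_1 = (9, -5, -2); a normal to α is C_1B_3 × C_1B_1 = (6, 6, 12).
Using C_1: α has equation 6x + 6y + 12z = 42.
Foot = M − λn with λ = (n·M − d)/|n|² = (-66 − 42)/216 = -1/2.
Foot = (-7, 0, -2) − (-1/2)·(6, 6, 12) = (-4, 3, 4).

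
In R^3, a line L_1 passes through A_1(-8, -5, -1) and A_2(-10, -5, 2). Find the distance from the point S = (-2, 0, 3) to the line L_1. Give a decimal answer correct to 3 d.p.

8.775

A direction vector for L_1 is A_2 − A_1 = (-2, 0, 3).
Taking (-8, -5, -1) on L_1 with direction v = (-2, 0, 3): w = S − (-8, -5, -1) = (6, 5, 4), and w × v = (15, -26, 10).
Distance = |w × v| / |v| = √1001 / √13 ≈ 8.775.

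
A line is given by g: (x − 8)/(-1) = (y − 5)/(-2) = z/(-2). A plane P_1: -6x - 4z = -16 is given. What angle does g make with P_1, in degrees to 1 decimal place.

g has direction (-1, -2, -2) through (8, 5, 0).
sin θ = |n·v| / (|n||v|) = |14| / (√52 · √9) = 0.64715.
θ ≈ 40.3°.

40.3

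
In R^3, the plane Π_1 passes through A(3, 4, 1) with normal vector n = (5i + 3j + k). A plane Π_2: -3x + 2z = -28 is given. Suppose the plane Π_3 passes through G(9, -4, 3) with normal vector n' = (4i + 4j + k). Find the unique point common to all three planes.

Π_1: n·r = n·A gives 5x + 3y + z = 28.
Π_3: n'·r = n'·G gives 4x + 4y + z = 23.
Solving the 3×3 linear system 5x + 3y + z = 28, -3x + 2z = -28, 4x + 4y + z = 23 (e.g. by elimination or Cramer's rule, determinant = -19) gives (6, 1, -5).

(6, 1, -5)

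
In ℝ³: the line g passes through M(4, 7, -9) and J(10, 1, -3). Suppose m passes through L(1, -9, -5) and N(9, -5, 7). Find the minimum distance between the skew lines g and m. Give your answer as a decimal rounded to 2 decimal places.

7.84

A direction vector for g is J − M = (6, -6, 6).
A direction vector for m is N − L = (8, 4, 12).
Common perpendicular direction n = (6, -6, 6) × (8, 4, 12) = (-96, -24, 72).
With w = (1, -9, -5) − (4, 7, -9) = (-3, -16, 4), w · n = 960.
Distance = |w · n| / |n| = |960| / √14976 ≈ 7.84.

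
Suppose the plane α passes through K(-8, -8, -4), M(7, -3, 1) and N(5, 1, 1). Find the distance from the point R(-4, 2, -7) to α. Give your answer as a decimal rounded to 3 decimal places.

KM = (15, 5, 5), KN = (13, 9, 5); a normal to α is KM × KN = (-20, -10, 70).
Using K: α has equation -20x - 10y + 70z = -40.
n·R − d = (-20)·(-4) + (-10)·(2) + (70)·(-7) − (-40) = -390; |n| = √5400.
Distance = |-390| / √5400 = 390/√5400 ≈ 5.307.

5.307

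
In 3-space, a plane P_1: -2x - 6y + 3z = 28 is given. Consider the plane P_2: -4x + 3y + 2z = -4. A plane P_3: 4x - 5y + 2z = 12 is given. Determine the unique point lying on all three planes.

(-2, -4, 0)

Solving the 3×3 linear system -2x - 6y + 3z = 28, -4x + 3y + 2z = -4, 4x - 5y + 2z = 12 (e.g. by elimination or Cramer's rule, determinant = -104) gives (-2, -4, 0).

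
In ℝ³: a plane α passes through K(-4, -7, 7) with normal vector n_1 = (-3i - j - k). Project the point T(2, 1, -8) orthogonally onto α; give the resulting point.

α: n_1·r = n_1·K gives -3x - y - z = 12.
Foot = T − λn with λ = (n·T − d)/|n|² = (1 − 12)/11 = -1.
Foot = (2, 1, -8) − (-1)·(-3, -1, -1) = (-1, 0, -9).

(-1, 0, -9)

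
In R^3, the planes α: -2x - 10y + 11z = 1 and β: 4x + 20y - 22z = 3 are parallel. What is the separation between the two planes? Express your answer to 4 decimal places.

Rescale β by 1/(-2): -2x - 10y + 11z = -3/2. Then distance = |1 − (-3/2)| / √225 ≈ 0.1667.

0.1667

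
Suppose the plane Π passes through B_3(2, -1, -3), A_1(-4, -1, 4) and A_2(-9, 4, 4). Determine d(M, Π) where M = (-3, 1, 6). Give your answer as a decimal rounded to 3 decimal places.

B_3A_1 = (-6, 0, 7), B_3A_2 = (-11, 5, 7); a normal to Π is B_3A_1 × B_3A_2 = (-35, -35, -30).
Using B_3: Π has equation -35x - 35y - 30z = 55.
n·M − d = (-35)·(-3) + (-35)·(1) + (-30)·(6) − 55 = -165; |n| = √3350.
Distance = |-165| / √3350 = 165/√3350 ≈ 2.851.

2.851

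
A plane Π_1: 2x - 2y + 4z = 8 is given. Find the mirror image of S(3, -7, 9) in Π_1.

(-5, 1, -7)

λ = (n·S − d)/|n|² = (56 − 8)/24 = 2.
Reflection = S − 2λn = (3, -7, 9) − 4·(2, -2, 4) = (-5, 1, -7).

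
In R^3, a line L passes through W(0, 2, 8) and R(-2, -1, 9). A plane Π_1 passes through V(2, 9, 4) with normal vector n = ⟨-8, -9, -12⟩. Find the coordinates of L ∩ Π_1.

(2, 5, 7)

A direction vector for L is R − W = (-2, -3, 1).
Π_1: n·r = n·V gives -8x - 9y - 12z = -145.
Substitute r = (0, 2, 8) + t(-2, -3, 1) into the plane: -114 + 31t = -145, so t = -1.
Intersection: (0, 2, 8) + (-1)·(-2, -3, 1) = (2, 5, 7).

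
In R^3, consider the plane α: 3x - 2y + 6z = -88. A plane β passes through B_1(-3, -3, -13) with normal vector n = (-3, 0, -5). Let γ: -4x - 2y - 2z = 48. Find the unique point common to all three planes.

(-8, 2, -10)

β: n·r = n·B_1 gives -3x - 5z = 74.
Solving the 3×3 linear system 3x - 2y + 6z = -88, -3x - 5z = 74, -4x - 2y - 2z = 48 (e.g. by elimination or Cramer's rule, determinant = -22) gives (-8, 2, -10).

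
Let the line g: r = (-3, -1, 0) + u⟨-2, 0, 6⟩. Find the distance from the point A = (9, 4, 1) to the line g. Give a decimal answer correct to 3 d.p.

Taking (-3, -1, 0) on g with direction v = (-2, 0, 6): w = A − (-3, -1, 0) = (12, 5, 1), and w × v = (30, -74, 10).
Distance = |w × v| / |v| = √6476 / √40 ≈ 12.724.

12.724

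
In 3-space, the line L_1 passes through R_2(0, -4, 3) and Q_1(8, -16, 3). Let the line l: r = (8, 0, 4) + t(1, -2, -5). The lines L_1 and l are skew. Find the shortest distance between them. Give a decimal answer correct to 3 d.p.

8.806

A direction vector for L_1 is Q_1 − R_2 = (8, -12, 0).
Common perpendicular direction n = (8, -12, 0) × (1, -2, -5) = (60, 40, -4).
With w = (8, 0, 4) − (0, -4, 3) = (8, 4, 1), w · n = 636.
Distance = |w · n| / |n| = |636| / √5216 ≈ 8.806.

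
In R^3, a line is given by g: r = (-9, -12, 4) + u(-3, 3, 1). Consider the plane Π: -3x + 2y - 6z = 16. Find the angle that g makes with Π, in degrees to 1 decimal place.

17.2

sin θ = |n·v| / (|n||v|) = |9| / (√49 · √19) = 0.29496.
θ ≈ 17.2°.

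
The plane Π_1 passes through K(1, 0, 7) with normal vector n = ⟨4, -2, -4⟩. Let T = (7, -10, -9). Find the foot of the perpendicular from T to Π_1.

Π_1: n·r = n·K gives 4x - 2y - 4z = -24.
Foot = T − λn with λ = (n·T − d)/|n|² = (84 − (-24))/36 = 3.
Foot = (7, -10, -9) − 3·(4, -2, -4) = (-5, -4, 3).

(-5, -4, 3)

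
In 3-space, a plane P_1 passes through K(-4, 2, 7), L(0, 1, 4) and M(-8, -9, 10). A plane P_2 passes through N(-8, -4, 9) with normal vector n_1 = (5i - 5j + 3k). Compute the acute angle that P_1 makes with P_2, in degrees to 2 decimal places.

KL = (4, -1, -3), KM = (-4, -11, 3); a normal to P_1 is KL × KM = (-36, 0, -48).
Using K: P_1 has equation -36x - 48z = -192.
P_2: n_1·r = n_1·N gives 5x - 5y + 3z = 7.
cos θ = |n₁·n₂| / (|n₁||n₂|) = |-324| / (√3600 · √59).
θ = arccos(0.70302) ≈ 45.33°.

45.33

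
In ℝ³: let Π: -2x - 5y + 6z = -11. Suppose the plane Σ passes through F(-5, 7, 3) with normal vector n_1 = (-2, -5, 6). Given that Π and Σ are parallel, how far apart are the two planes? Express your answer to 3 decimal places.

Σ: n_1·r = n_1·F gives -2x - 5y + 6z = -7.
Same normal n = (-2, -5, 6) with |n| = √65; distance = |-11 − (-7)| / |n| = 4/√65 ≈ 0.496.

0.496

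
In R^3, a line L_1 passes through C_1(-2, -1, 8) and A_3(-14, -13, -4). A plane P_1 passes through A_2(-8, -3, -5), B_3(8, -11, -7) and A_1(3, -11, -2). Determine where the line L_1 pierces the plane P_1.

A direction vector for L_1 is A_3 − C_1 = (-12, -12, -12).
A_2B_3 = (16, -8, -2), A_2A_1 = (11, -8, 3); a normal to P_1 is A_2B_3 × A_2A_1 = (-40, -70, -40).
Using A_2: P_1 has equation -40x - 70y - 40z = 730.
Substitute r = (-2, -1, 8) + t(-12, -12, -12) into the plane: -170 + 1800t = 730, so t = 1/2.
Intersection: (-2, -1, 8) + (1/2)·(-12, -12, -12) = (-8, -7, 2).

(-8, -7, 2)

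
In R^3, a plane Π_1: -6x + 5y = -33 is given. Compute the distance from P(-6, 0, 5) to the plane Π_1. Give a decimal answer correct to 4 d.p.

8.8345

n·P − d = (-6)·(-6) + (5)·(0) + (0)·(5) − (-33) = 69; |n| = √61.
Distance = |69| / √61 = 69/√61 ≈ 8.8345.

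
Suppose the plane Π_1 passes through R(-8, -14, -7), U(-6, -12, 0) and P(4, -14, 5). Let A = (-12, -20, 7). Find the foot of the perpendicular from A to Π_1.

(-8, -10, 3)

RU = (2, 2, 7), RP = (12, 0, 12); a normal to Π_1 is RU × RP = (24, 60, -24).
Using R: Π_1 has equation 24x + 60y - 24z = -864.
Foot = A − λn with λ = (n·A − d)/|n|² = (-1656 − (-864))/4752 = -1/6.
Foot = (-12, -20, 7) − (-1/6)·(24, 60, -24) = (-8, -10, 3).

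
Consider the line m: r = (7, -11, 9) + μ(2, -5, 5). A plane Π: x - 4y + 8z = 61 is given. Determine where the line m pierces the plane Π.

(5, -6, 4)

Substitute r = (7, -11, 9) + t(2, -5, 5) into the plane: 123 + 62t = 61, so t = -1.
Intersection: (7, -11, 9) + (-1)·(2, -5, 5) = (5, -6, 4).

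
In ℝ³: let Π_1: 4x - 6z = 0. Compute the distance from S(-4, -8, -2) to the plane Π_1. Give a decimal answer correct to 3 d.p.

n·S − d = (4)·(-4) + (0)·(-8) + (-6)·(-2) − 0 = -4; |n| = √52.
Distance = |-4| / √52 = 4/√52 ≈ 0.555.

0.555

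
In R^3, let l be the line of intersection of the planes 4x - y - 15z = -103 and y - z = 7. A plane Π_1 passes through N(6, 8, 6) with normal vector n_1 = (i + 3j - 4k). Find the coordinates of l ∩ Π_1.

(-12, 10, 3)

Direction of l: (4, -1, -15) × (0, 1, -1) = (16, 4, 4).
A point on l: solving the two plane equations with x = -8 gives (-8, 11, 4).
Π_1: n_1·r = n_1·N gives x + 3y - 4z = 6.
Substitute r = (-8, 11, 4) + t(16, 4, 4) into the plane: 9 + 12t = 6, so t = -1/4.
Intersection: (-8, 11, 4) + (-1/4)·(16, 4, 4) = (-12, 10, 3).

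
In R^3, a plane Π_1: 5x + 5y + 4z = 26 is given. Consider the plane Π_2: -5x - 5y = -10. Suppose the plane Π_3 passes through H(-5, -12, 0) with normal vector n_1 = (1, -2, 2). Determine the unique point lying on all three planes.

Π_3: n_1·r = n_1·H gives x - 2y + 2z = 19.
Solving the 3×3 linear system 5x + 5y + 4z = 26, -5x - 5y = -10, x - 2y + 2z = 19 (e.g. by elimination or Cramer's rule, determinant = 60) gives (5, -3, 4).

(5, -3, 4)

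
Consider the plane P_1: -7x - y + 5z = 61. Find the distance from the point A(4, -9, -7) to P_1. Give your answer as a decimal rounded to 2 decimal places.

13.28

n·A − d = (-7)·(4) + (-1)·(-9) + (5)·(-7) − 61 = -115; |n| = √75.
Distance = |-115| / √75 = 115/√75 ≈ 13.28.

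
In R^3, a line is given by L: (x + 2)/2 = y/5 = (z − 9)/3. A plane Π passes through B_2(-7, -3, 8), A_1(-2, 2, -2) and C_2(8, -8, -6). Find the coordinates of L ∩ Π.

(-4, -5, 6)

L has direction (2, 5, 3) through (-2, 0, 9).
B_2A_1 = (5, 5, -10), B_2C_2 = (15, -5, -14); a normal to Π is B_2A_1 × B_2C_2 = (-120, -80, -100).
Using B_2: Π has equation -120x - 80y - 100z = 280.
Substitute r = (-2, 0, 9) + t(2, 5, 3) into the plane: -660 + (-940)t = 280, so t = -1.
Intersection: (-2, 0, 9) + (-1)·(2, 5, 3) = (-4, -5, 6).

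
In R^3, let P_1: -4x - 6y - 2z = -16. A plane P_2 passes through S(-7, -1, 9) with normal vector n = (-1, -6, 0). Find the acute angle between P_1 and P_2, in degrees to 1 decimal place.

P_2: n·r = n·S gives -x - 6y = 13.
cos θ = |n₁·n₂| / (|n₁||n₂|) = |40| / (√56 · √37).
θ = arccos(0.87875) ≈ 28.5°.

28.5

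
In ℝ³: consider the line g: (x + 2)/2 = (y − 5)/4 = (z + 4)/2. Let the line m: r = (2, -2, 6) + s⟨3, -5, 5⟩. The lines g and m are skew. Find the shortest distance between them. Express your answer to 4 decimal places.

1.9243

g has direction (2, 4, 2) through (-2, 5, -4).
Common perpendicular direction n = (2, 4, 2) × (3, -5, 5) = (30, -4, -22).
With w = (2, -2, 6) − (-2, 5, -4) = (4, -7, 10), w · n = -72.
Distance = |w · n| / |n| = |-72| / √1400 ≈ 1.9243.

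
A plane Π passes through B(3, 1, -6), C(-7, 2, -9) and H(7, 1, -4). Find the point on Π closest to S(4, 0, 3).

(5, 4, 1)

BC = (-10, 1, -3), BH = (4, 0, 2); a normal to Π is BC × BH = (2, 8, -4).
Using B: Π has equation 2x + 8y - 4z = 38.
Foot = S − λn with λ = (n·S − d)/|n|² = (-4 − 38)/84 = -1/2.
Foot = (4, 0, 3) − (-1/2)·(2, 8, -4) = (5, 4, 1).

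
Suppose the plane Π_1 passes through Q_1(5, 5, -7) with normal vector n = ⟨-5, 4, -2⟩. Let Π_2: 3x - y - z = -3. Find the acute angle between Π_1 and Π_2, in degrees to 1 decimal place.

Π_1: n·r = n·Q_1 gives -5x + 4y - 2z = 9.
cos θ = |n₁·n₂| / (|n₁||n₂|) = |-17| / (√45 · √11).
θ = arccos(0.76409) ≈ 40.2°.

40.2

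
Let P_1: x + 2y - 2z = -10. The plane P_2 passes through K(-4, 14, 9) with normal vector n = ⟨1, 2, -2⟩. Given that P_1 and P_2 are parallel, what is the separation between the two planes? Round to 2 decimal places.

P_2: n·r = n·K gives x + 2y - 2z = 6.
Same normal n = (1, 2, -2) with |n| = √9; distance = |-10 − 6| / |n| = 16/√9 ≈ 5.33.

5.33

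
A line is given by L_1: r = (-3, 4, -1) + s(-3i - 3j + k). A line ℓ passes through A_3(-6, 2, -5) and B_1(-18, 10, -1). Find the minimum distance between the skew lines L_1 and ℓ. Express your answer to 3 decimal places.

4.743

A direction vector for ℓ is B_1 − A_3 = (-12, 8, 4).
Common perpendicular direction n = (-3, -3, 1) × (-12, 8, 4) = (-20, 0, -60).
With w = (-6, 2, -5) − (-3, 4, -1) = (-3, -2, -4), w · n = 300.
Distance = |w · n| / |n| = |300| / √4000 ≈ 4.743.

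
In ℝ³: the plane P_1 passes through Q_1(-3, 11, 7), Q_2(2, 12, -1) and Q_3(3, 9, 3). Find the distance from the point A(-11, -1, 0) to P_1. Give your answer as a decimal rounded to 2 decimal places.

16.02

Q_1Q_2 = (5, 1, -8), Q_1Q_3 = (6, -2, -4); a normal to P_1 is Q_1Q_2 × Q_1Q_3 = (-20, -28, -16).
Using Q_1: P_1 has equation -20x - 28y - 16z = -360.
n·A − d = (-20)·(-11) + (-28)·(-1) + (-16)·(0) − (-360) = 608; |n| = √1440.
Distance = |608| / √1440 = 608/√1440 ≈ 16.02.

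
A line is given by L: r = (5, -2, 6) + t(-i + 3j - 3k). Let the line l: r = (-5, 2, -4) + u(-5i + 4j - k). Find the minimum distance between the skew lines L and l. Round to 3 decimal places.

Common perpendicular direction n = (-1, 3, -3) × (-5, 4, -1) = (9, 14, 11).
With w = (-5, 2, -4) − (5, -2, 6) = (-10, 4, -10), w · n = -144.
Distance = |w · n| / |n| = |-144| / √398 ≈ 7.218.

7.218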